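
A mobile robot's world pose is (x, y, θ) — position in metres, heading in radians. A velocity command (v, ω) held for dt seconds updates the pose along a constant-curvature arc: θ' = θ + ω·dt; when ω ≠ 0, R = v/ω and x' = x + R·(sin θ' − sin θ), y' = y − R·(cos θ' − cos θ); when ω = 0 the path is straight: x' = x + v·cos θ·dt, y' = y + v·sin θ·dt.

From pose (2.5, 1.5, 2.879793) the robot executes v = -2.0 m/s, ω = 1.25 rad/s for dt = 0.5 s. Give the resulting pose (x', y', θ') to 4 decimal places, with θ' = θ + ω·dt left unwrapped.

θ' = 2.8798 + 1.25·0.5 = 3.5048
R = v/ω = -2.0/1.25 = -1.6000
x' = 2.5 + -1.6000·(sin 3.5048 − sin 2.8798) = 3.4825
y' = 1.5 − -1.6000·(cos 3.5048 − cos 2.8798) = 1.5499

(3.4825, 1.5499, 3.5048)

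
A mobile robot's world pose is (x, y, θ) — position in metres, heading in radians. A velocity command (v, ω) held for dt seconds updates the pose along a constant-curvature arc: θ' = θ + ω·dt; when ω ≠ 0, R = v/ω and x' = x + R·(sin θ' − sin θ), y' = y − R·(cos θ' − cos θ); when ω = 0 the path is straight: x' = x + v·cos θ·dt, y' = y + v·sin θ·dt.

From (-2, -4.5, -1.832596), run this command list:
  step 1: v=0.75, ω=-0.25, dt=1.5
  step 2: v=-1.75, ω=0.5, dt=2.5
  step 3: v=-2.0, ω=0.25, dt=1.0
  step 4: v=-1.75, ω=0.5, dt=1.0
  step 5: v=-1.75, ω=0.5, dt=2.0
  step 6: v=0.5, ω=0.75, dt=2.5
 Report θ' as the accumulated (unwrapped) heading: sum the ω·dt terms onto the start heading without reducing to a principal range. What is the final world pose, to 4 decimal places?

(-8.7173, 0.9224, 2.6674)

step 1: θ'=-2.2076 (R=-3.0000) → pose (-2.4858, -5.5074, -2.2076)
step 2: θ'=-0.9576 (R=-3.5000) → pose (-2.4374, -1.4120, -0.9576)
step 3: θ'=-0.7076 (R=-8.0000) → pose (-3.7799, 0.0635, -0.7076)
step 4: θ'=-0.2076 (R=-3.5000) → pose (-5.3335, 0.8286, -0.2076)
step 5: θ'=0.7924 (R=-3.5000) → pose (-8.5470, -0.1388, 0.7924)
step 6: θ'=2.6674 (R=0.6667) → pose (-8.7173, 0.9224, 2.6674)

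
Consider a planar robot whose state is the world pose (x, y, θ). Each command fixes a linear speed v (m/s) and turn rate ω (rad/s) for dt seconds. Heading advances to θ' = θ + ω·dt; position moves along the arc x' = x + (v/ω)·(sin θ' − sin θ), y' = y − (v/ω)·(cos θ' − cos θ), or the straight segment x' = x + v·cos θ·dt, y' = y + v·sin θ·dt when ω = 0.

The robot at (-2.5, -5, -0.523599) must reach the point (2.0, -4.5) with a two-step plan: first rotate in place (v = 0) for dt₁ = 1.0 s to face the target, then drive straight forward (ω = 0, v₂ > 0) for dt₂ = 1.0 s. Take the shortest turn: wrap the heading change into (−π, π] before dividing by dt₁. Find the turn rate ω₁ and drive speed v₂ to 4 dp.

heading to target = atan2(-4.5−-5, 2−-2.5) = 0.1107
Δθ = wrap(0.1107 − -0.5236) = 0.6343; ω₁ = Δθ/dt₁ = 0.6343
distance = √((2−-2.5)² + (-4.5−-5)²) = 4.5277; v₂ = distance/dt₂ = 4.5277

ω₁ = 0.6343, v₂ = 4.5277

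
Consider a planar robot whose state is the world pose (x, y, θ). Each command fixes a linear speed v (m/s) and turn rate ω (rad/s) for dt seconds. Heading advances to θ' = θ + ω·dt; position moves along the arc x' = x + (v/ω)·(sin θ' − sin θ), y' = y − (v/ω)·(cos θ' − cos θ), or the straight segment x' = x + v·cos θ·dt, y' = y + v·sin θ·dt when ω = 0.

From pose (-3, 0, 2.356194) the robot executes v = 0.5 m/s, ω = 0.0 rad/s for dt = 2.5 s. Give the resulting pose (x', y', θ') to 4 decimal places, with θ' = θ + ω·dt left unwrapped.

(-3.8839, 0.8839, 2.3562)

θ' = 2.3562 + 0.0·2.5 = 2.3562
ω = 0 → straight: x' = -3 + 0.5·cos(2.3562)·2.5 = -3.8839
y' = 0 + 0.5·sin(2.3562)·2.5 = 0.8839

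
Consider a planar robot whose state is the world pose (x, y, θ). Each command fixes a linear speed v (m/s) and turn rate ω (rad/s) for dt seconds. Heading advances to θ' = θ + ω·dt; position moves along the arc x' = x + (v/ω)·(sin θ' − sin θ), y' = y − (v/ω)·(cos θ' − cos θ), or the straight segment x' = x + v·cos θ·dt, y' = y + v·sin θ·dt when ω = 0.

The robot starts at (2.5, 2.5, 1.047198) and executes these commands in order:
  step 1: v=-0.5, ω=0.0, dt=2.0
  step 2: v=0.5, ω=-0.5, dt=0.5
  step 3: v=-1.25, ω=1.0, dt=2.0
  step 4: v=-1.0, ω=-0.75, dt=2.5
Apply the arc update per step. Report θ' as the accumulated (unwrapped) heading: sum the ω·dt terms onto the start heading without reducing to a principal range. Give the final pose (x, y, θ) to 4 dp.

(3.2352, -2.2778, 0.9222)

step 1: θ'=1.0472 (straight) → pose (2.0000, 1.6340, 1.0472)
step 2: θ'=0.7972 (R=-1.0000) → pose (2.1506, 1.8327, 0.7972)
step 3: θ'=2.7972 (R=-1.2500) → pose (2.6228, -0.2173, 2.7972)
step 4: θ'=0.9222 (R=1.3333) → pose (3.2352, -2.2778, 0.9222)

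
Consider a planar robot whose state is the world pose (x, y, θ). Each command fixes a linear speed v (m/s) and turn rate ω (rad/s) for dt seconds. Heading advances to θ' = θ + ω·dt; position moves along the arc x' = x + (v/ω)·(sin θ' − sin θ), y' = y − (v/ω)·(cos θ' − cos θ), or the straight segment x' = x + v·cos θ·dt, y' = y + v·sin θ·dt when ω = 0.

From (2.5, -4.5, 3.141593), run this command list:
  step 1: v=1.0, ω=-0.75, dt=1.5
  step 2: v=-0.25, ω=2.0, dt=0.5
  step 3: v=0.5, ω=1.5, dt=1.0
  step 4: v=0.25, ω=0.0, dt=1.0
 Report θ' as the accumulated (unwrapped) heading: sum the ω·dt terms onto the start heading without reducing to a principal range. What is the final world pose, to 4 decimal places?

step 1: θ'=2.0166 (R=-1.3333) → pose (1.2970, -3.7416, 2.0166)
step 2: θ'=3.0166 (R=-0.1250) → pose (1.3942, -3.8117, 3.0166)
step 3: θ'=4.5166 (R=0.3333) → pose (1.0257, -4.0776, 4.5166)
step 4: θ'=4.5166 (straight) → pose (0.9770, -4.3228, 4.5166)

(0.9770, -4.3228, 4.5166)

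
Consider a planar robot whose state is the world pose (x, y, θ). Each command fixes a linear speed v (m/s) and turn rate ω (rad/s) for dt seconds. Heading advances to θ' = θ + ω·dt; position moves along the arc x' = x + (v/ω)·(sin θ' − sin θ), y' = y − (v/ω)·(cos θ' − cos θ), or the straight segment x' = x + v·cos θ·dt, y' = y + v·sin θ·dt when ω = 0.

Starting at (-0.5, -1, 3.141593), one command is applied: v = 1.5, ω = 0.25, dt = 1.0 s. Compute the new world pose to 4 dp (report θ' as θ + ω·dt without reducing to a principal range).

(-1.9844, -1.1865, 3.3916)

θ' = 3.1416 + 0.25·1.0 = 3.3916
R = v/ω = 1.5/0.25 = 6.0000
x' = -0.5 + 6.0000·(sin 3.3916 − sin 3.1416) = -1.9844
y' = -1 − 6.0000·(cos 3.3916 − cos 3.1416) = -1.1865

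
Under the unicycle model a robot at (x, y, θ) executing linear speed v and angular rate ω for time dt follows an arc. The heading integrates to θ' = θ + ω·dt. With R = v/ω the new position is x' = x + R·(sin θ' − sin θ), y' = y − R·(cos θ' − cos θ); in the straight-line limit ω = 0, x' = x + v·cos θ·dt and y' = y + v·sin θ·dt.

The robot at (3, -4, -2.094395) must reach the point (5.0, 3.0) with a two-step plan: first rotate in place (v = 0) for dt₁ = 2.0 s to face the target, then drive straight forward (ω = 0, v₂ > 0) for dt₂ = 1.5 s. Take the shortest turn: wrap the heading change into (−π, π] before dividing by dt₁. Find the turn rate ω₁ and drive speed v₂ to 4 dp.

ω₁ = -1.4481, v₂ = 4.8534

heading to target = atan2(3−-4, 5−3) = 1.2925
Δθ = wrap(1.2925 − -2.0944) = -2.8963; ω₁ = Δθ/dt₁ = -1.4481
distance = √((5−3)² + (3−-4)²) = 7.2801; v₂ = distance/dt₂ = 4.8534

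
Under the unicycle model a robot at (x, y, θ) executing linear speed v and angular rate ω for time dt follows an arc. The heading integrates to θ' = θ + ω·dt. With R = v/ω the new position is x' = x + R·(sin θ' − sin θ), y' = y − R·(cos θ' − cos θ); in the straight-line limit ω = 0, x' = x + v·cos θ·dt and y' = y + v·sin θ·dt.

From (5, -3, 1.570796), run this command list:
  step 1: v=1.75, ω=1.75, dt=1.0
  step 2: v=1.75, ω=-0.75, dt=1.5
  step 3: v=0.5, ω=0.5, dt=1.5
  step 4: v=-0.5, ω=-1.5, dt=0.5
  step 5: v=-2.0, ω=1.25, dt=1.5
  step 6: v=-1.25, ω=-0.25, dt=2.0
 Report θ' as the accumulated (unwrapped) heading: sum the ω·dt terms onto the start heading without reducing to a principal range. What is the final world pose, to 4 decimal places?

step 1: θ'=3.3208 (R=1.0000) → pose (3.8218, -2.0160, 3.3208)
step 2: θ'=2.1958 (R=-2.3333) → pose (1.5136, -1.0853, 2.1958)
step 3: θ'=2.9458 (R=1.0000) → pose (0.8972, -0.6895, 2.9458)
step 4: θ'=2.1958 (R=0.3333) → pose (1.1027, -0.8214, 2.1958)
step 5: θ'=4.0708 (R=-1.6000) → pose (3.6820, -0.8428, 4.0708)
step 6: θ'=3.5708 (R=5.0000) → pose (5.6070, 0.7113, 3.5708)

(5.6070, 0.7113, 3.5708)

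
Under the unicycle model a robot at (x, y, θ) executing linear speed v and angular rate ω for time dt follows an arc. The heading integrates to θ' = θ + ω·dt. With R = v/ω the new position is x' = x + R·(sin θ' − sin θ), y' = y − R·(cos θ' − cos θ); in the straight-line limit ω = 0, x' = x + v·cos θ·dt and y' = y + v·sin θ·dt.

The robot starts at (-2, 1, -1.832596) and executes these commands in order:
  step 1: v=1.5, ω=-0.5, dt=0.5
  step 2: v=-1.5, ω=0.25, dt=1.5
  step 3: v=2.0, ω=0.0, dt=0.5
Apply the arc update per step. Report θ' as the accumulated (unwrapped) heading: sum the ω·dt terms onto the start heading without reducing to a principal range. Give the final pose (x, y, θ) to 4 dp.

(-1.7058, 1.4368, -1.7076)

step 1: θ'=-2.0826 (R=-3.0000) → pose (-2.2822, 0.3072, -2.0826)
step 2: θ'=-1.7076 (R=-6.0000) → pose (-1.5694, 2.4275, -1.7076)
step 3: θ'=-1.7076 (straight) → pose (-1.7058, 1.4368, -1.7076)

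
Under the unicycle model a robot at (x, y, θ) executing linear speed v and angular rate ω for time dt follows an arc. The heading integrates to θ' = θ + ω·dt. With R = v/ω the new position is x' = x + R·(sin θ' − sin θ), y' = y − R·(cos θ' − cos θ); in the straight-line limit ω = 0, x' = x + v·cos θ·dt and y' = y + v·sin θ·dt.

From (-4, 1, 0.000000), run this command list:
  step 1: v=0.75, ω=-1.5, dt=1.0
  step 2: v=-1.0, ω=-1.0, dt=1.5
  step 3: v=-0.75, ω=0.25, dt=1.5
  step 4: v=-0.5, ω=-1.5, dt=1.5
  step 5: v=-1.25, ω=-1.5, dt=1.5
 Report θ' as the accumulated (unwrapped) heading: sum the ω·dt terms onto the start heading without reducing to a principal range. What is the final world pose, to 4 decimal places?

(-2.5368, 1.1936, -7.1250)

step 1: θ'=-1.5000 (R=-0.5000) → pose (-3.5013, 0.5354, -1.5000)
step 2: θ'=-3.0000 (R=1.0000) → pose (-2.6449, 1.5961, -3.0000)
step 3: θ'=-2.6250 (R=-3.0000) → pose (-1.5865, 1.9576, -2.6250)
step 4: θ'=-4.8750 (R=0.3333) → pose (-1.0929, 1.6138, -4.8750)
step 5: θ'=-7.1250 (R=0.8333) → pose (-2.5368, 1.1936, -7.1250)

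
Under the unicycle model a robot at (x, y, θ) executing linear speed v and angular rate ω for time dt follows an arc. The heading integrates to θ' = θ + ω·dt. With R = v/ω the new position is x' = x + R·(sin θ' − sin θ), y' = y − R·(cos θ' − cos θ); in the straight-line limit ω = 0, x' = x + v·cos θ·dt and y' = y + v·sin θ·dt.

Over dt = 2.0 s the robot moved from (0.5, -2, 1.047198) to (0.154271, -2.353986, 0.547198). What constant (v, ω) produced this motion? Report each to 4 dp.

Δθ = 0.547198 − 1.047198 = -0.500000
ω = Δθ/dt = -0.500000/2.0 = -0.2500
R = −Δy/(cos θ' − cos θ) = 1.0000
v = R·ω = 1.0000·-0.2500 = -0.2500

v = -0.2500, ω = -0.2500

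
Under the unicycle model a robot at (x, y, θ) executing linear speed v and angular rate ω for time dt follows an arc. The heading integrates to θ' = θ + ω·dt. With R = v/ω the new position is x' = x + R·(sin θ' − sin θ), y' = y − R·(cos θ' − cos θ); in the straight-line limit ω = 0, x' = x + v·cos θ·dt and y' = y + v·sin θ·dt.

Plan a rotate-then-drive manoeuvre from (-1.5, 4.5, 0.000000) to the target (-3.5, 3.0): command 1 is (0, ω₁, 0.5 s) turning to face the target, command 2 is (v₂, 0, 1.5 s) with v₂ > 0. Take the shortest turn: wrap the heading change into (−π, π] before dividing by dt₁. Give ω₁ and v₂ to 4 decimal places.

heading to target = atan2(3−4.5, -3.5−-1.5) = -2.4981
Δθ = wrap(-2.4981 − 0.0000) = -2.4981; ω₁ = Δθ/dt₁ = -4.9962
distance = √((-3.5−-1.5)² + (3−4.5)²) = 2.5000; v₂ = distance/dt₂ = 1.6667

ω₁ = -4.9962, v₂ = 1.6667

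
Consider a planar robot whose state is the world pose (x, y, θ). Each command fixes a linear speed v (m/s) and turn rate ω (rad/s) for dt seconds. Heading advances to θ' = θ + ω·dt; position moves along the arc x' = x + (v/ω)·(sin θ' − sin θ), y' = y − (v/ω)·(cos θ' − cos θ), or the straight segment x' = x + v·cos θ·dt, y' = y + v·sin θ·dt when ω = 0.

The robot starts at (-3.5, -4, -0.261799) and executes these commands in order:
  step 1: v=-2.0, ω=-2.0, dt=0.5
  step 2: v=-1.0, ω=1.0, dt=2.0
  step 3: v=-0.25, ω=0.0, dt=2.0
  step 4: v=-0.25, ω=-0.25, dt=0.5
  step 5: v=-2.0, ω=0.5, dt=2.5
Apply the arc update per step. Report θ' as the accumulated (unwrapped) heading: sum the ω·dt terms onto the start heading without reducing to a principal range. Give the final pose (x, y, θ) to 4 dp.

(-7.8150, -7.7415, 1.8632)

step 1: θ'=-1.2618 (R=1.0000) → pose (-4.1938, -3.3382, -1.2618)
step 2: θ'=0.7382 (R=-1.0000) → pose (-5.8194, -2.9026, 0.7382)
step 3: θ'=0.7382 (straight) → pose (-6.1893, -3.2391, 0.7382)
step 4: θ'=0.6132 (R=1.0000) → pose (-6.2867, -3.3172, 0.6132)
step 5: θ'=1.8632 (R=-4.0000) → pose (-7.8150, -7.7415, 1.8632)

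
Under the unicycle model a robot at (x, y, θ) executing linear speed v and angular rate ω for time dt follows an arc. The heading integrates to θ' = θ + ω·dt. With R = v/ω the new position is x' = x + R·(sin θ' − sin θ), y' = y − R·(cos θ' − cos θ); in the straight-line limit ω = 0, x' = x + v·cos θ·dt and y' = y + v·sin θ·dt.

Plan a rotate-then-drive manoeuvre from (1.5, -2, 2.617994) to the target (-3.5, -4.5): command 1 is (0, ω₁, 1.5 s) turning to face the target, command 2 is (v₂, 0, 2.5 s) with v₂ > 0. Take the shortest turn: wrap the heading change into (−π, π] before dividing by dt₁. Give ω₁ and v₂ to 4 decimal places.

heading to target = atan2(-4.5−-2, -3.5−1.5) = -2.6779
Δθ = wrap(-2.6779 − 2.6180) = 0.9872; ω₁ = Δθ/dt₁ = 0.6582
distance = √((-3.5−1.5)² + (-4.5−-2)²) = 5.5902; v₂ = distance/dt₂ = 2.2361

ω₁ = 0.6582, v₂ = 2.2361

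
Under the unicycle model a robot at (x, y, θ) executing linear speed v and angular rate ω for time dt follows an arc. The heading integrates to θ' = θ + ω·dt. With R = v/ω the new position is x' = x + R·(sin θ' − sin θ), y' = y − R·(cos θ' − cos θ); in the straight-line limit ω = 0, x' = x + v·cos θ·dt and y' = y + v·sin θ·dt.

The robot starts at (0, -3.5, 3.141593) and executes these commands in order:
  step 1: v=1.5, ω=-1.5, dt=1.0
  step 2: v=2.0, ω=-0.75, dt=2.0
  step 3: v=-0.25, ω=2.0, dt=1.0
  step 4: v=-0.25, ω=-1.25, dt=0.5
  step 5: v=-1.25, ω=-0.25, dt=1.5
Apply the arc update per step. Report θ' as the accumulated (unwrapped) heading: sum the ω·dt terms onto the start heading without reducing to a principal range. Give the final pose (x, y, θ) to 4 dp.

(0.7839, -1.8622, 1.1416)

step 1: θ'=1.6416 (R=-1.0000) → pose (-0.9975, -2.5707, 1.6416)
step 2: θ'=0.1416 (R=-2.6667) → pose (1.2862, 0.2579, 0.1416)
step 3: θ'=2.1416 (R=-0.1250) → pose (1.1986, 0.0666, 2.1416)
step 4: θ'=1.5166 (R=0.2000) → pose (1.2300, -0.0523, 1.5166)
step 5: θ'=1.1416 (R=5.0000) → pose (0.7839, -1.8622, 1.1416)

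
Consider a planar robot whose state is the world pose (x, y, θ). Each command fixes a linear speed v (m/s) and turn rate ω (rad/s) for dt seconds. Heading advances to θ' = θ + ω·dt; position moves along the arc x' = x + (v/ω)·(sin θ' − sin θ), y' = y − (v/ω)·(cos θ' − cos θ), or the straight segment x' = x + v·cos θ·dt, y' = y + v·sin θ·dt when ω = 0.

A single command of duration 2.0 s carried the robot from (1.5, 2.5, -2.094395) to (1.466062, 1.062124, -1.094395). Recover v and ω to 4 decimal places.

Δθ = -1.094395 − -2.094395 = 1.000000
ω = Δθ/dt = 1.000000/2.0 = 0.5000
R = −Δy/(cos θ' − cos θ) = 1.5000
v = R·ω = 1.5000·0.5000 = 0.7500

v = 0.7500, ω = 0.5000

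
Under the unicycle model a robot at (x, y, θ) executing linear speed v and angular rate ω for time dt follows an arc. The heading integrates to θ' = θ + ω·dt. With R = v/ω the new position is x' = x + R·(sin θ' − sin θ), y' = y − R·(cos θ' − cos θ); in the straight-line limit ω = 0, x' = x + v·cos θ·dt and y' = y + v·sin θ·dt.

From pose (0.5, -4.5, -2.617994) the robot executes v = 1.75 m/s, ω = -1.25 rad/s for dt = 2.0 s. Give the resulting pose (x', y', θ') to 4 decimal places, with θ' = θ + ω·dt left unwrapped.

θ' = -2.6180 + -1.25·2.0 = -5.1180
R = v/ω = 1.75/-1.25 = -1.4000
x' = 0.5 + -1.4000·(sin -5.1180 − sin -2.6180) = -1.4864
y' = -4.5 − -1.4000·(cos -5.1180 − cos -2.6180) = -2.7352

(-1.4864, -2.7352, -5.1180)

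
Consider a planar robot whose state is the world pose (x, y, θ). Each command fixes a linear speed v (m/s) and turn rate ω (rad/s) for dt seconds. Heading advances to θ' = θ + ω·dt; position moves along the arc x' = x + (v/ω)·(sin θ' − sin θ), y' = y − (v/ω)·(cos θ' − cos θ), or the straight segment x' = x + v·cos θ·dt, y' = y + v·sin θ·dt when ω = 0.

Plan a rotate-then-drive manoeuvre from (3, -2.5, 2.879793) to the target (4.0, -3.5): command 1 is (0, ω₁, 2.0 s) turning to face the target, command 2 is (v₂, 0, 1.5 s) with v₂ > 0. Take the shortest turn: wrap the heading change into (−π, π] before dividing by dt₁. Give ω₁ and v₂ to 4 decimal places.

ω₁ = 1.3090, v₂ = 0.9428

heading to target = atan2(-3.5−-2.5, 4−3) = -0.7854
Δθ = wrap(-0.7854 − 2.8798) = 2.6180; ω₁ = Δθ/dt₁ = 1.3090
distance = √((4−3)² + (-3.5−-2.5)²) = 1.4142; v₂ = distance/dt₂ = 0.9428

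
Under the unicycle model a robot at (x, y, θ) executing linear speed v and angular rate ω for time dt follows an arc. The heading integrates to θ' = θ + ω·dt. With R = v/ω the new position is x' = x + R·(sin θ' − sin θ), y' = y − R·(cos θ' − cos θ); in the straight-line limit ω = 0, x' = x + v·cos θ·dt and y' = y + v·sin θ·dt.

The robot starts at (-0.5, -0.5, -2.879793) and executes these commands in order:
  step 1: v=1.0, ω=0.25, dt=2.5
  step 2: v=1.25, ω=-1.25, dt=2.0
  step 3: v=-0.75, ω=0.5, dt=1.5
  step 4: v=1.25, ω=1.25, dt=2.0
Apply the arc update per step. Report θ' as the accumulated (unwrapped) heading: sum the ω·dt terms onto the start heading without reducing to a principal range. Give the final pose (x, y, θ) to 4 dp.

step 1: θ'=-2.2548 (R=4.0000) → pose (-2.5649, -1.8361, -2.2548)
step 2: θ'=-4.7548 (R=-1.0000) → pose (-4.3391, -1.1618, -4.7548)
step 3: θ'=-4.0048 (R=-1.5000) → pose (-3.9803, -2.2004, -4.0048)
step 4: θ'=-1.5048 (R=1.0000) → pose (-5.7381, -2.9164, -1.5048)

(-5.7381, -2.9164, -1.5048)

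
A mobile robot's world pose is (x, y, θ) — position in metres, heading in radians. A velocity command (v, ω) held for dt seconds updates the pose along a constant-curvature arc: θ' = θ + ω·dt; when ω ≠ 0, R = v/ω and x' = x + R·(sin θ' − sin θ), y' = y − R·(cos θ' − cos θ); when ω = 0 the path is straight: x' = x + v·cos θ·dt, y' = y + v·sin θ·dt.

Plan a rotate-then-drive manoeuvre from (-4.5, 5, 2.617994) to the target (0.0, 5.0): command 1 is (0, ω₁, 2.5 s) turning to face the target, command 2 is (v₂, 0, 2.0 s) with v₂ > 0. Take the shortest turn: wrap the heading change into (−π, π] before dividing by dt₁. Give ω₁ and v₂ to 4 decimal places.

heading to target = atan2(5−5, 0−-4.5) = 0.0000
Δθ = wrap(0.0000 − 2.6180) = -2.6180; ω₁ = Δθ/dt₁ = -1.0472
distance = √((0−-4.5)² + (5−5)²) = 4.5000; v₂ = distance/dt₂ = 2.2500

ω₁ = -1.0472, v₂ = 2.2500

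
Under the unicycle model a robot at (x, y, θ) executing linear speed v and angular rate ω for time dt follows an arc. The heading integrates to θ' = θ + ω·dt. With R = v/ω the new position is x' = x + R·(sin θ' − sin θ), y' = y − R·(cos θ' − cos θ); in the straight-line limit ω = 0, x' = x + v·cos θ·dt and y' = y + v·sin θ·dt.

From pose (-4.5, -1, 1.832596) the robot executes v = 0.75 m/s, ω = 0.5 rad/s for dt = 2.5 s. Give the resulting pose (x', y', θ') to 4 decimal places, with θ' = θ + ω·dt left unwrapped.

θ' = 1.8326 + 0.5·2.5 = 3.0826
R = v/ω = 0.75/0.5 = 1.5000
x' = -4.5 + 1.5000·(sin 3.0826 − sin 1.8326) = -5.8604
y' = -1 − 1.5000·(cos 3.0826 − cos 1.8326) = 0.1092

(-5.8604, 0.1092, 3.0826)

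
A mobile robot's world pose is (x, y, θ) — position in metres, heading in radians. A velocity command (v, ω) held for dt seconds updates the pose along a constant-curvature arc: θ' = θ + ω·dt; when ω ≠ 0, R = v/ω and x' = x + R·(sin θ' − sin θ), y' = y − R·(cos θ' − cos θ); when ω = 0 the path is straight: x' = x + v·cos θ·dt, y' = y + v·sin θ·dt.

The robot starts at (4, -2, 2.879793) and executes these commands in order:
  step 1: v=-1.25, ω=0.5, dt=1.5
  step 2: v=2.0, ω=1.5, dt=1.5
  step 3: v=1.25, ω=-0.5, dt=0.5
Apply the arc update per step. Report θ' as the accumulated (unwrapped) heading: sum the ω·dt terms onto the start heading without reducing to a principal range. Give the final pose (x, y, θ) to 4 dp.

(6.4600, -4.5113, 5.6298)

step 1: θ'=3.6298 (R=-2.5000) → pose (5.8196, -1.7931, 3.6298)
step 2: θ'=5.8798 (R=1.3333) → pose (5.9216, -4.1970, 5.8798)
step 3: θ'=5.6298 (R=-2.5000) → pose (6.4600, -4.5113, 5.6298)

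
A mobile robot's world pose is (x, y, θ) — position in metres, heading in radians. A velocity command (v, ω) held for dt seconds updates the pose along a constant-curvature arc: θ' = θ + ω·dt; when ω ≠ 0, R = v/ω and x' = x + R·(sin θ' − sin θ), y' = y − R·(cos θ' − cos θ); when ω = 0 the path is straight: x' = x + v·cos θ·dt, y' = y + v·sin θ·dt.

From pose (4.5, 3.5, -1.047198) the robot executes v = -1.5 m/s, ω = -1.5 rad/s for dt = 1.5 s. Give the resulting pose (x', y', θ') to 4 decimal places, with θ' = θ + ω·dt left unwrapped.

(5.5210, 4.9879, -3.2972)

θ' = -1.0472 + -1.5·1.5 = -3.2972
R = v/ω = -1.5/-1.5 = 1.0000
x' = 4.5 + 1.0000·(sin -3.2972 − sin -1.0472) = 5.5210
y' = 3.5 − 1.0000·(cos -3.2972 − cos -1.0472) = 4.9879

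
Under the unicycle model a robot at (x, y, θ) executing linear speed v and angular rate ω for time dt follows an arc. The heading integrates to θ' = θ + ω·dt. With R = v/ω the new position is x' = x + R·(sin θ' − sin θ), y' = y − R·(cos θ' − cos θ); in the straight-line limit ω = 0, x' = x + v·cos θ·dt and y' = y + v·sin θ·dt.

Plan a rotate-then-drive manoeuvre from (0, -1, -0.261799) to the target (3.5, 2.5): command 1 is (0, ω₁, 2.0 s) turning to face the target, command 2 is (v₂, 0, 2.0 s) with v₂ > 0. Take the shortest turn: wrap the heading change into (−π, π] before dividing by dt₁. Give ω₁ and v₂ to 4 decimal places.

heading to target = atan2(2.5−-1, 3.5−0) = 0.7854
Δθ = wrap(0.7854 − -0.2618) = 1.0472; ω₁ = Δθ/dt₁ = 0.5236
distance = √((3.5−0)² + (2.5−-1)²) = 4.9497; v₂ = distance/dt₂ = 2.4749

ω₁ = 0.5236, v₂ = 2.4749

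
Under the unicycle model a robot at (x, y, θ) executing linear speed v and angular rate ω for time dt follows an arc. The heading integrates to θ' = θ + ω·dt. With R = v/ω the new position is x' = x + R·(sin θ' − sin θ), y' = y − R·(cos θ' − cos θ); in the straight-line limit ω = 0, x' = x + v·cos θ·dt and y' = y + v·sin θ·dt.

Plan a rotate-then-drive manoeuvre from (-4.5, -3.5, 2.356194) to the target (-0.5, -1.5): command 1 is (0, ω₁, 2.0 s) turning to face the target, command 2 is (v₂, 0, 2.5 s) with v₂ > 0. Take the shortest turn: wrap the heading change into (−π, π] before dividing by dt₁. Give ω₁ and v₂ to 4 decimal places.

heading to target = atan2(-1.5−-3.5, -0.5−-4.5) = 0.4636
Δθ = wrap(0.4636 − 2.3562) = -1.8925; ω₁ = Δθ/dt₁ = -0.9463
distance = √((-0.5−-4.5)² + (-1.5−-3.5)²) = 4.4721; v₂ = distance/dt₂ = 1.7889

ω₁ = -0.9463, v₂ = 1.7889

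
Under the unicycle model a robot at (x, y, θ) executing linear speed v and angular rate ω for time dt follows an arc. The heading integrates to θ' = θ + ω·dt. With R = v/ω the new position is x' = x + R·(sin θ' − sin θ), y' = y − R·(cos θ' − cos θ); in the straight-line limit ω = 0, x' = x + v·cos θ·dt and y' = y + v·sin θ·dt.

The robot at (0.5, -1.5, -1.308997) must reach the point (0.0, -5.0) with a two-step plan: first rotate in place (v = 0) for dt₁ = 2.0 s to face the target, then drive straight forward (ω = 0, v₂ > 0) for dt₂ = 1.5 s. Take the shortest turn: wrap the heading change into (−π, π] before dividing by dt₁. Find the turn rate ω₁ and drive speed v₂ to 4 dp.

heading to target = atan2(-5−-1.5, 0−0.5) = -1.7127
Δθ = wrap(-1.7127 − -1.3090) = -0.4037; ω₁ = Δθ/dt₁ = -0.2018
distance = √((0−0.5)² + (-5−-1.5)²) = 3.5355; v₂ = distance/dt₂ = 2.3570

ω₁ = -0.2018, v₂ = 2.3570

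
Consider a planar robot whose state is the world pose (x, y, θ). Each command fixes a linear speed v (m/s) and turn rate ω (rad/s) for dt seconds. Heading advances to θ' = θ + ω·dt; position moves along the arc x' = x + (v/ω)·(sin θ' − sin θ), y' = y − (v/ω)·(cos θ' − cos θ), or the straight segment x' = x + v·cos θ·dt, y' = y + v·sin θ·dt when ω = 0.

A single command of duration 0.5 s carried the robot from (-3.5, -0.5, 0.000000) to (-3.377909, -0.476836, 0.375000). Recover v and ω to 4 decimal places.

v = 0.2500, ω = 0.7500

Δθ = 0.375000 − 0.000000 = 0.375000
ω = Δθ/dt = 0.375000/0.5 = 0.7500
R = Δx/(sin θ' − sin θ) = 0.3333
v = R·ω = 0.3333·0.7500 = 0.2500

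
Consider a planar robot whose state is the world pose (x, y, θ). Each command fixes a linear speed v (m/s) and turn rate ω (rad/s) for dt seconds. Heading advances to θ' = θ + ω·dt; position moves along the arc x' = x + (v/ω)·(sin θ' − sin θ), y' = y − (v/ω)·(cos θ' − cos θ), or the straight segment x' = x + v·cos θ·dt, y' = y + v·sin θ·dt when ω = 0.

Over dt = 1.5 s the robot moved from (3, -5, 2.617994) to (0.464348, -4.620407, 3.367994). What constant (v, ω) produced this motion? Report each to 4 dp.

v = 1.7500, ω = 0.5000

Δθ = 3.367994 − 2.617994 = 0.750000
ω = Δθ/dt = 0.750000/1.5 = 0.5000
R = Δx/(sin θ' − sin θ) = 3.5000
v = R·ω = 3.5000·0.5000 = 1.7500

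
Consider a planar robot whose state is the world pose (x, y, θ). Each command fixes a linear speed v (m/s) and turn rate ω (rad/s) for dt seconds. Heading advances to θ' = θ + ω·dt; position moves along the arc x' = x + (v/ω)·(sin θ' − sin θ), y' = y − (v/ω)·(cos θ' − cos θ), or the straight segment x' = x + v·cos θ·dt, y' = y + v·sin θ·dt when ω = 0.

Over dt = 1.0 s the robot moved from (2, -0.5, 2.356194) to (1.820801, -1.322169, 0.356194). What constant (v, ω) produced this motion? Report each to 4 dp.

Δθ = 0.356194 − 2.356194 = -2.000000
ω = Δθ/dt = -2.000000/1.0 = -2.0000
R = −Δy/(cos θ' − cos θ) = 0.5000
v = R·ω = 0.5000·-2.0000 = -1.0000

v = -1.0000, ω = -2.0000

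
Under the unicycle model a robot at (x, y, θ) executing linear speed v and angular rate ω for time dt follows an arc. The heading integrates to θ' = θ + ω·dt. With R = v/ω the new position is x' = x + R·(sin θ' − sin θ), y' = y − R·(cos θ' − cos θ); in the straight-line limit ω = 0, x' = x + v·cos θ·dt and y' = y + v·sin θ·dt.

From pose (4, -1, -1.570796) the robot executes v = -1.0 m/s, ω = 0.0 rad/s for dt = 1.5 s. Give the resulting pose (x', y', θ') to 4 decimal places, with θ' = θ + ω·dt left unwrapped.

(4.0000, 0.5000, -1.5708)

θ' = -1.5708 + 0.0·1.5 = -1.5708
ω = 0 → straight: x' = 4 + -1.0·cos(-1.5708)·1.5 = 4.0000
y' = -1 + -1.0·sin(-1.5708)·1.5 = 0.5000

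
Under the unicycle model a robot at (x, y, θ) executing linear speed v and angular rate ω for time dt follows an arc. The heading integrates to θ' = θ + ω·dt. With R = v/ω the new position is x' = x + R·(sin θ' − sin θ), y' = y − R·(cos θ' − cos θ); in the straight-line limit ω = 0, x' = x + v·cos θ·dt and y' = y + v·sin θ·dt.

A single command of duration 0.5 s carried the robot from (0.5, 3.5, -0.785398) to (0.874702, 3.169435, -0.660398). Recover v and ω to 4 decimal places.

v = 1.0000, ω = 0.2500

Δθ = -0.660398 − -0.785398 = 0.125000
ω = Δθ/dt = 0.125000/0.5 = 0.2500
R = Δx/(sin θ' − sin θ) = 4.0000
v = R·ω = 4.0000·0.2500 = 1.0000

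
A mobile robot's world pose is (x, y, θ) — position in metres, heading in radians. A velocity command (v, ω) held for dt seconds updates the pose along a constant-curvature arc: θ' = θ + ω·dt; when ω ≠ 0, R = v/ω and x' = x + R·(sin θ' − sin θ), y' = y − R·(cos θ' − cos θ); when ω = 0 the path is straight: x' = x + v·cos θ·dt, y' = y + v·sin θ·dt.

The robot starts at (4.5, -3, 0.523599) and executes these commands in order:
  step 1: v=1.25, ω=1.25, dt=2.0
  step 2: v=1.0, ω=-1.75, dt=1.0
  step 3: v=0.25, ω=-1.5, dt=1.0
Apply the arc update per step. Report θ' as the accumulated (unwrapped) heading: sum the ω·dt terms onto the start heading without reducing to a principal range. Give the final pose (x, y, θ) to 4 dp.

step 1: θ'=3.0236 (R=1.0000) → pose (4.1177, -1.1409, 3.0236)
step 2: θ'=1.2736 (R=-0.5714) → pose (3.6386, -0.4061, 1.2736)
step 3: θ'=-0.2264 (R=-0.1667) → pose (3.8354, -0.2925, -0.2264)

(3.8354, -0.2925, -0.2264)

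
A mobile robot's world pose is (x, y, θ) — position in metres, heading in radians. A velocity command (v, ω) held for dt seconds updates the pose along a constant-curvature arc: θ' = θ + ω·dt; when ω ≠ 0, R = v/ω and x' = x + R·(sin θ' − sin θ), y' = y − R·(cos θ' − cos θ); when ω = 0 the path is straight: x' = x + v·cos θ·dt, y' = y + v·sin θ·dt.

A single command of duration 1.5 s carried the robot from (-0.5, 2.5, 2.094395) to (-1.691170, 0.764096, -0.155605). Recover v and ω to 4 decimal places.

Δθ = -0.155605 − 2.094395 = -2.250000
ω = Δθ/dt = -2.250000/1.5 = -1.5000
R = −Δy/(cos θ' − cos θ) = 1.1667
v = R·ω = 1.1667·-1.5000 = -1.7500

v = -1.7500, ω = -1.5000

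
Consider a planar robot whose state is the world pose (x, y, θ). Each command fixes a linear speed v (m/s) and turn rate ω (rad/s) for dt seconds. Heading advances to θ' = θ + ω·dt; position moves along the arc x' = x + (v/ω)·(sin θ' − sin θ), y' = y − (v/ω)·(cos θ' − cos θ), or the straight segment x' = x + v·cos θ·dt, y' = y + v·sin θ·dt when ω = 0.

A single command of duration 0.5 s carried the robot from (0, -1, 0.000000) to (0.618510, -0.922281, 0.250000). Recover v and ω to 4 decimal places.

v = 1.2500, ω = 0.5000

Δθ = 0.250000 − 0.000000 = 0.250000
ω = Δθ/dt = 0.250000/0.5 = 0.5000
R = Δx/(sin θ' − sin θ) = 2.5000
v = R·ω = 2.5000·0.5000 = 1.2500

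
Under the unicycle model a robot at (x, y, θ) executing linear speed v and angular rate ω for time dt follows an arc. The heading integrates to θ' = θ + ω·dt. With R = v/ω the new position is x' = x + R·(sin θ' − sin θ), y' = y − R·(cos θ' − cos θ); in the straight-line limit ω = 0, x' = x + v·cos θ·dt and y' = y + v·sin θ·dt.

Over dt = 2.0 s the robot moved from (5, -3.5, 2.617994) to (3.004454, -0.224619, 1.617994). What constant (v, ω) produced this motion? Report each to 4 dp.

Δθ = 1.617994 − 2.617994 = -1.000000
ω = Δθ/dt = -1.000000/2.0 = -0.5000
R = −Δy/(cos θ' − cos θ) = -4.0000
v = R·ω = -4.0000·-0.5000 = 2.0000

v = 2.0000, ω = -0.5000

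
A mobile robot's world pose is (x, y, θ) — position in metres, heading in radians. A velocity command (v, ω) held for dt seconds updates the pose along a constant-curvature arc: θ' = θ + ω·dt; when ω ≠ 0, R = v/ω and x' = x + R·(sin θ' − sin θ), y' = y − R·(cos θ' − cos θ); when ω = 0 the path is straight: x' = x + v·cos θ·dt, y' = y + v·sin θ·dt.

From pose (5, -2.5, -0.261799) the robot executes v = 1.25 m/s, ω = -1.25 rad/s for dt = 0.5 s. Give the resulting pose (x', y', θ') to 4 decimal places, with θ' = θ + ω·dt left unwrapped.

θ' = -0.2618 + -1.25·0.5 = -0.8868
R = v/ω = 1.25/-1.25 = -1.0000
x' = 5 + -1.0000·(sin -0.8868 − sin -0.2618) = 5.5162
y' = -2.5 − -1.0000·(cos -0.8868 − cos -0.2618) = -2.8340

(5.5162, -2.8340, -0.8868)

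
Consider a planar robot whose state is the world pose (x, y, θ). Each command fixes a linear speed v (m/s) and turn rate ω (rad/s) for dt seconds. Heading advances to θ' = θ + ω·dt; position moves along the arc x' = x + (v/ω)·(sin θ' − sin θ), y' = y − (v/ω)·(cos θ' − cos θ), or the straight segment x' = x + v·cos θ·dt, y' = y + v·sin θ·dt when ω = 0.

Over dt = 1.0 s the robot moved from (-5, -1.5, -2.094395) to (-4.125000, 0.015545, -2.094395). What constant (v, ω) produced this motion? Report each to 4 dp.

Δθ = -2.094395 − -2.094395 = 0.000000
ω = Δθ/dt = 0.000000/1.0 = 0.0000
ω = 0 → v = (Δx·cos θ + Δy·sin θ)/dt = -1.7500

v = -1.7500, ω = 0.0000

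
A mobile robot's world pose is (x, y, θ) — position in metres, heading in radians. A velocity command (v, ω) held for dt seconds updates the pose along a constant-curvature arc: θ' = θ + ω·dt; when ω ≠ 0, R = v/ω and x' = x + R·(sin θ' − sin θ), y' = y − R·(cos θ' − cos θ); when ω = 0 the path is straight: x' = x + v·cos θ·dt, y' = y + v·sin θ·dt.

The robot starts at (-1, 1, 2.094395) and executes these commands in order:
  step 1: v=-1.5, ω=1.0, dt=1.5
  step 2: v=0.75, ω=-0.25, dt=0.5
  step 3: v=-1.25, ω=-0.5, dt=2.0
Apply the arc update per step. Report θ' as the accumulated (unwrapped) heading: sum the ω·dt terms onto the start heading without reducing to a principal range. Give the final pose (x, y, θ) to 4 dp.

(2.9704, -0.1522, 2.4694)

step 1: θ'=3.5944 (R=-1.5000) → pose (0.9553, 0.4012, 3.5944)
step 2: θ'=3.4694 (R=-3.0000) → pose (0.6087, 0.2586, 3.4694)
step 3: θ'=2.4694 (R=2.5000) → pose (2.9704, -0.1522, 2.4694)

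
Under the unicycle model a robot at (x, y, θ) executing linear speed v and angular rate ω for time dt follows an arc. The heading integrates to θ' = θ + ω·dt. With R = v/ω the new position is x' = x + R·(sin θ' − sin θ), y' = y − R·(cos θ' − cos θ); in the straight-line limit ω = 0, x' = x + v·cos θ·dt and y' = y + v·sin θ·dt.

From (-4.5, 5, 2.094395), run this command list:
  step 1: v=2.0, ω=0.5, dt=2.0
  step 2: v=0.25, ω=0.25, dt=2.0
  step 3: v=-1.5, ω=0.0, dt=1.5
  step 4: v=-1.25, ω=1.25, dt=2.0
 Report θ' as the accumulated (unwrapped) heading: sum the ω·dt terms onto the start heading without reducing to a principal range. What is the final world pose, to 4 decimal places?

step 1: θ'=3.0944 (R=4.0000) → pose (-7.7754, 6.9955, 3.0944)
step 2: θ'=3.5944 (R=1.0000) → pose (-8.2600, 6.8959, 3.5944)
step 3: θ'=3.5944 (straight) → pose (-6.2368, 7.8802, 3.5944)
step 4: θ'=6.0944 (R=-1.0000) → pose (-6.4866, 9.7617, 6.0944)

(-6.4866, 9.7617, 6.0944)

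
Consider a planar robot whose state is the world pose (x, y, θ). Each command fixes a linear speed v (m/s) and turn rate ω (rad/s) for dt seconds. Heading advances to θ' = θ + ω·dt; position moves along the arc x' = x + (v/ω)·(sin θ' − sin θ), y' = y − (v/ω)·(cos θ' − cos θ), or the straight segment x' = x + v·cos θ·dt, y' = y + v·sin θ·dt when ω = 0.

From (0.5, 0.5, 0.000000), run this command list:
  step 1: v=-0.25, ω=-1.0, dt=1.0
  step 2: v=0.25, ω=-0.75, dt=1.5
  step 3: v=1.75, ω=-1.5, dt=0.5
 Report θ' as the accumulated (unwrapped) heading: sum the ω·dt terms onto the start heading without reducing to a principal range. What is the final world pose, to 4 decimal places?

step 1: θ'=-1.0000 (R=0.2500) → pose (0.2896, 0.6149, -1.0000)
step 2: θ'=-2.1250 (R=-0.3333) → pose (0.2926, 0.2594, -2.1250)
step 3: θ'=-2.8750 (R=-1.1667) → pose (-0.3921, -0.2521, -2.8750)

(-0.3921, -0.2521, -2.8750)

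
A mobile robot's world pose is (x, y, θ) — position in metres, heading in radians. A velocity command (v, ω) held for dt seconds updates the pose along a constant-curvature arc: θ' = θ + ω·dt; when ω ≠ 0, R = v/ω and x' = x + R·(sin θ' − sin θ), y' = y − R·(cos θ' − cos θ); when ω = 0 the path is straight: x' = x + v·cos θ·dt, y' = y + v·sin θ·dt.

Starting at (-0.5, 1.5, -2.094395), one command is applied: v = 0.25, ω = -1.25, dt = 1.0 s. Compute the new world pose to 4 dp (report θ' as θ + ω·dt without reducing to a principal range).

(-0.7135, 1.4041, -3.3444)

θ' = -2.0944 + -1.25·1.0 = -3.3444
R = v/ω = 0.25/-1.25 = -0.2000
x' = -0.5 + -0.2000·(sin -3.3444 − sin -2.0944) = -0.7135
y' = 1.5 − -0.2000·(cos -3.3444 − cos -2.0944) = 1.4041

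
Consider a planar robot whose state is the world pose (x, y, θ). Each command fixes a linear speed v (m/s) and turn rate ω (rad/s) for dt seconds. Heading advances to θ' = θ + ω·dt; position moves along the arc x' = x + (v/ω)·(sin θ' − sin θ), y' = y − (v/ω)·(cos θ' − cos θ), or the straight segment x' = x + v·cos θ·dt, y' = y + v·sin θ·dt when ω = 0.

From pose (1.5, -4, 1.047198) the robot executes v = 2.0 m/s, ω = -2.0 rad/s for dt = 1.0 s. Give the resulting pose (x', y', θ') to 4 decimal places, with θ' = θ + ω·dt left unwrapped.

θ' = 1.0472 + -2.0·1.0 = -0.9528
R = v/ω = 2.0/-2.0 = -1.0000
x' = 1.5 + -1.0000·(sin -0.9528 − sin 1.0472) = 3.1811
y' = -4 − -1.0000·(cos -0.9528 − cos 1.0472) = -3.9206

(3.1811, -3.9206, -0.9528)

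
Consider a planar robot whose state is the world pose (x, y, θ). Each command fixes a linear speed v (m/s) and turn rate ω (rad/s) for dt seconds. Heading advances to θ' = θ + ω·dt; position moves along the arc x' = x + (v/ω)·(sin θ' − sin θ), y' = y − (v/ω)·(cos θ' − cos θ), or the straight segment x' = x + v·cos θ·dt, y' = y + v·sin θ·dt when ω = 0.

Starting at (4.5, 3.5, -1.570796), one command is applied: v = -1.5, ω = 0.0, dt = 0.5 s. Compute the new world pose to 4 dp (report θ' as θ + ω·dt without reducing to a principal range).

(4.5000, 4.2500, -1.5708)

θ' = -1.5708 + 0.0·0.5 = -1.5708
ω = 0 → straight: x' = 4.5 + -1.5·cos(-1.5708)·0.5 = 4.5000
y' = 3.5 + -1.5·sin(-1.5708)·0.5 = 4.2500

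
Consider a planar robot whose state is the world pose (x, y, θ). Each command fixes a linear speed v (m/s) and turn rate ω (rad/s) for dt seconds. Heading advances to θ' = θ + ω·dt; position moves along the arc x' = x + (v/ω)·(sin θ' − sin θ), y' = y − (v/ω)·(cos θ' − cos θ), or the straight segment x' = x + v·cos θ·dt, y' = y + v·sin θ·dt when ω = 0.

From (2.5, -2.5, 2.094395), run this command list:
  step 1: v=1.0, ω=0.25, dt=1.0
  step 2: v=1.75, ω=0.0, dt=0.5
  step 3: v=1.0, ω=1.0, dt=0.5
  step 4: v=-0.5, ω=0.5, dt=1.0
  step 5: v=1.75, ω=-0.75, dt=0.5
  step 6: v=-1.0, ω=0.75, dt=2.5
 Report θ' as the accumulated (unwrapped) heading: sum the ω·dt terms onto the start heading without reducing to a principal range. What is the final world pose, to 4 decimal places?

step 1: θ'=2.3444 (R=4.0000) → pose (1.8975, -1.7051, 2.3444)
step 2: θ'=2.3444 (straight) → pose (1.2861, -1.0792, 2.3444)
step 3: θ'=2.8444 (R=1.0000) → pose (0.8636, -0.8217, 2.8444)
step 4: θ'=3.3444 (R=-1.0000) → pose (1.3578, -0.8451, 3.3444)
step 5: θ'=2.9694 (R=-2.3333) → pose (0.4880, -0.8584, 2.9694)
step 6: θ'=4.8444 (R=-1.3333) → pose (2.0382, 0.6307, 4.8444)

(2.0382, 0.6307, 4.8444)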